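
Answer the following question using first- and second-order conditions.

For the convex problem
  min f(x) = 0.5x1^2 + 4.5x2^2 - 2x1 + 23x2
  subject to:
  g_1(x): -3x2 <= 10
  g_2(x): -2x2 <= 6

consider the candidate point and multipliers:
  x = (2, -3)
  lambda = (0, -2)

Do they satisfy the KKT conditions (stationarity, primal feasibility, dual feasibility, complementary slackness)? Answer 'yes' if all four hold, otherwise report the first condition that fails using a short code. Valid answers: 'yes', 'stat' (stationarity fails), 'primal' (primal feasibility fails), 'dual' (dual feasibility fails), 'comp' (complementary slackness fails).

Gradient of f: grad f(x) = Q x + c = (0, -4)
Constraint values g_i(x) = a_i^T x - b_i:
  g_1((2, -3)) = -1
  g_2((2, -3)) = 0
Stationarity residual: grad f(x) + sum_i lambda_i a_i = (0, 0)
  -> stationarity OK
Primal feasibility (all g_i <= 0): OK
Dual feasibility (all lambda_i >= 0): FAILS
Complementary slackness (lambda_i * g_i(x) = 0 for all i): OK

Verdict: the first failing condition is dual_feasibility -> dual.

dual


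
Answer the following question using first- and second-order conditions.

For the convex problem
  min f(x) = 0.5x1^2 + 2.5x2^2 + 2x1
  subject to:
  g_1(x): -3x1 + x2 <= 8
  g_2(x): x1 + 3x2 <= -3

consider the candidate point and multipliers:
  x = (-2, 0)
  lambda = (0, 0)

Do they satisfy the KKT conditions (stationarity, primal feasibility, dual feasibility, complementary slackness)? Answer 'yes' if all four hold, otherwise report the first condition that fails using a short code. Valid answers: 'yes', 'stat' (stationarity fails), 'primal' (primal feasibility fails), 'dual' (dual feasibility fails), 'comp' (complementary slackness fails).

Gradient of f: grad f(x) = Q x + c = (0, 0)
Constraint values g_i(x) = a_i^T x - b_i:
  g_1((-2, 0)) = -2
  g_2((-2, 0)) = 1
Stationarity residual: grad f(x) + sum_i lambda_i a_i = (0, 0)
  -> stationarity OK
Primal feasibility (all g_i <= 0): FAILS
Dual feasibility (all lambda_i >= 0): OK
Complementary slackness (lambda_i * g_i(x) = 0 for all i): OK

Verdict: the first failing condition is primal_feasibility -> primal.

primal


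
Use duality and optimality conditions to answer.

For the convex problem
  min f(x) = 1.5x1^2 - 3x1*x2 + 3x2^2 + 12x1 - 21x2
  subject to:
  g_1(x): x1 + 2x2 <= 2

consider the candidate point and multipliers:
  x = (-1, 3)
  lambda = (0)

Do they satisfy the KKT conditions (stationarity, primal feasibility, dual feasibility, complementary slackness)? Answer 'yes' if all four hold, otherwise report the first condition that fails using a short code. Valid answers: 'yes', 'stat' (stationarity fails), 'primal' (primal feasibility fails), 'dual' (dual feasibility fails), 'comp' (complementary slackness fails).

Gradient of f: grad f(x) = Q x + c = (0, 0)
Constraint values g_i(x) = a_i^T x - b_i:
  g_1((-1, 3)) = 3
Stationarity residual: grad f(x) + sum_i lambda_i a_i = (0, 0)
  -> stationarity OK
Primal feasibility (all g_i <= 0): FAILS
Dual feasibility (all lambda_i >= 0): OK
Complementary slackness (lambda_i * g_i(x) = 0 for all i): OK

Verdict: the first failing condition is primal_feasibility -> primal.

primal


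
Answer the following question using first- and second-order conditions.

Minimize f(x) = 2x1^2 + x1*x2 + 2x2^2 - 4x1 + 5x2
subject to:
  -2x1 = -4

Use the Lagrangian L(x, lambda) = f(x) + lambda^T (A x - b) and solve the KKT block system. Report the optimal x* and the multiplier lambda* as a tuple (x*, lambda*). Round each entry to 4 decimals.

Form the Lagrangian:
  L(x, lambda) = (1/2) x^T Q x + c^T x + lambda^T (A x - b)
Stationarity (grad_x L = 0): Q x + c + A^T lambda = 0.
Primal feasibility: A x = b.

This gives the KKT block system:
  [ Q   A^T ] [ x     ]   [-c ]
  [ A    0  ] [ lambda ] = [ b ]

Solving the linear system:
  x*      = (2, -1.75)
  lambda* = (1.125)
  f(x*)   = -6.125

x* = (2, -1.75), lambda* = (1.125)


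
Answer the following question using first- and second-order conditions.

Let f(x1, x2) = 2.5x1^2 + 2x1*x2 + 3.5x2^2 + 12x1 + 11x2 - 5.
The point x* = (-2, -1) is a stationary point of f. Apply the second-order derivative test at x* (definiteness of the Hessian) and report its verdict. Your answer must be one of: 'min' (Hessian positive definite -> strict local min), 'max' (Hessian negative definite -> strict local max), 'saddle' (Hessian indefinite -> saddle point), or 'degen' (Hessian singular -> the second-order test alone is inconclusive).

Compute the Hessian H = grad^2 f:
  H = [[5, 2], [2, 7]]
Verify stationarity: grad f(x*) = H x* + g = (0, 0).
Eigenvalues of H: 3.7639, 8.2361.
Both eigenvalues > 0, so H is positive definite -> x* is a strict local min.

min


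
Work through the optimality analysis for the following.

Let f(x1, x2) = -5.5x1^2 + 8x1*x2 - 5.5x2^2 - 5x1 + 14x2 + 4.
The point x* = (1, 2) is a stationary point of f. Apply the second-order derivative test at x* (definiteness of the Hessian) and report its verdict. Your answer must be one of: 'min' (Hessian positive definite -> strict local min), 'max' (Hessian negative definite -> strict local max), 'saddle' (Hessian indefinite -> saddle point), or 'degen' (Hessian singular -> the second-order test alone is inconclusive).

Compute the Hessian H = grad^2 f:
  H = [[-11, 8], [8, -11]]
Verify stationarity: grad f(x*) = H x* + g = (0, 0).
Eigenvalues of H: -19, -3.
Both eigenvalues < 0, so H is negative definite -> x* is a strict local max.

max


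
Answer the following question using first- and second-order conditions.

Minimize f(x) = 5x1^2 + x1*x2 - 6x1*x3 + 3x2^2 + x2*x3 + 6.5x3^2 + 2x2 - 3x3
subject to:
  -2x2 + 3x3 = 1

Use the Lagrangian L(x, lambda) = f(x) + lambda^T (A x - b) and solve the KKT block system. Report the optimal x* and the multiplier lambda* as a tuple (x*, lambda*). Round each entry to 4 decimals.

Form the Lagrangian:
  L(x, lambda) = (1/2) x^T Q x + c^T x + lambda^T (A x - b)
Stationarity (grad_x L = 0): Q x + c + A^T lambda = 0.
Primal feasibility: A x = b.

This gives the KKT block system:
  [ Q   A^T ] [ x     ]   [-c ]
  [ A    0  ] [ lambda ] = [ b ]

Solving the linear system:
  x*      = (0.1356, -0.2147, 0.1902)
  lambda* = (0.5187)
  f(x*)   = -0.7593

x* = (0.1356, -0.2147, 0.1902), lambda* = (0.5187)


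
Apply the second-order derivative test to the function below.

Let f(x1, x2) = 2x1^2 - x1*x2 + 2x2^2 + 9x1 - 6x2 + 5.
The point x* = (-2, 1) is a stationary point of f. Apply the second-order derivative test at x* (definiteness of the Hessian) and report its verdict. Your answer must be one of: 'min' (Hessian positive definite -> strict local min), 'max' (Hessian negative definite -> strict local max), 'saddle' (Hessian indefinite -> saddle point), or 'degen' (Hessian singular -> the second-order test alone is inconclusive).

Compute the Hessian H = grad^2 f:
  H = [[4, -1], [-1, 4]]
Verify stationarity: grad f(x*) = H x* + g = (0, 0).
Eigenvalues of H: 3, 5.
Both eigenvalues > 0, so H is positive definite -> x* is a strict local min.

min


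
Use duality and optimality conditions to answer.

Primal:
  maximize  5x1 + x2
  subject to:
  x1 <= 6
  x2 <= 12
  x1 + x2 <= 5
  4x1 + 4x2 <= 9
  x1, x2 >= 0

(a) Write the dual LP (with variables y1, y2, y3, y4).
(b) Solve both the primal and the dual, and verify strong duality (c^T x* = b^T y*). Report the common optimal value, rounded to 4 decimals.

The standard primal-dual pair for 'max c^T x s.t. A x <= b, x >= 0' is:
  Dual:  min b^T y  s.t.  A^T y >= c,  y >= 0.

So the dual LP is:
  minimize  6y1 + 12y2 + 5y3 + 9y4
  subject to:
    y1 + y3 + 4y4 >= 5
    y2 + y3 + 4y4 >= 1
    y1, y2, y3, y4 >= 0

Solving the primal: x* = (2.25, 0).
  primal value c^T x* = 11.25.
Solving the dual: y* = (0, 0, 0, 1.25).
  dual value b^T y* = 11.25.
Strong duality: c^T x* = b^T y*. Confirmed.

11.25


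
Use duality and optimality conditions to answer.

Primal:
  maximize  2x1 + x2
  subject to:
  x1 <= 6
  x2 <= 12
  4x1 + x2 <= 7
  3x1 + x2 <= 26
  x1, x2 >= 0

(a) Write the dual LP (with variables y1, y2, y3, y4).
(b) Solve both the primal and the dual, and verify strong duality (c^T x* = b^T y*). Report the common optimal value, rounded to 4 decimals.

The standard primal-dual pair for 'max c^T x s.t. A x <= b, x >= 0' is:
  Dual:  min b^T y  s.t.  A^T y >= c,  y >= 0.

So the dual LP is:
  minimize  6y1 + 12y2 + 7y3 + 26y4
  subject to:
    y1 + 4y3 + 3y4 >= 2
    y2 + y3 + y4 >= 1
    y1, y2, y3, y4 >= 0

Solving the primal: x* = (0, 7).
  primal value c^T x* = 7.
Solving the dual: y* = (0, 0, 1, 0).
  dual value b^T y* = 7.
Strong duality: c^T x* = b^T y*. Confirmed.

7


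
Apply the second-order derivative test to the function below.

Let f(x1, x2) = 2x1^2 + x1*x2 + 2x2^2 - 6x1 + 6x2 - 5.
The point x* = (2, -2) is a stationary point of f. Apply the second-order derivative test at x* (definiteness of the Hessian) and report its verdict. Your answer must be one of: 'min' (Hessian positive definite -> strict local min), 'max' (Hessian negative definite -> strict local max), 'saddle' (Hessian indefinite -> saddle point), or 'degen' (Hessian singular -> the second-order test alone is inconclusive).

Compute the Hessian H = grad^2 f:
  H = [[4, 1], [1, 4]]
Verify stationarity: grad f(x*) = H x* + g = (0, 0).
Eigenvalues of H: 3, 5.
Both eigenvalues > 0, so H is positive definite -> x* is a strict local min.

min


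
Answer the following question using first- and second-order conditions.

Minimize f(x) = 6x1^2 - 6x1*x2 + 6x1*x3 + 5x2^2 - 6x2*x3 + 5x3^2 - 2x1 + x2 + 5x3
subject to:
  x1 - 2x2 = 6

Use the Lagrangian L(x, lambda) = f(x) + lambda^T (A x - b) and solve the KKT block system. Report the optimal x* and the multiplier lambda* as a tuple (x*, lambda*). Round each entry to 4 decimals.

Form the Lagrangian:
  L(x, lambda) = (1/2) x^T Q x + c^T x + lambda^T (A x - b)
Stationarity (grad_x L = 0): Q x + c + A^T lambda = 0.
Primal feasibility: A x = b.

This gives the KKT block system:
  [ Q   A^T ] [ x     ]   [-c ]
  [ A    0  ] [ lambda ] = [ b ]

Solving the linear system:
  x*      = (0.7105, -2.6447, -2.5132)
  lambda* = (-7.3158)
  f(x*)   = 13.6316

x* = (0.7105, -2.6447, -2.5132), lambda* = (-7.3158)


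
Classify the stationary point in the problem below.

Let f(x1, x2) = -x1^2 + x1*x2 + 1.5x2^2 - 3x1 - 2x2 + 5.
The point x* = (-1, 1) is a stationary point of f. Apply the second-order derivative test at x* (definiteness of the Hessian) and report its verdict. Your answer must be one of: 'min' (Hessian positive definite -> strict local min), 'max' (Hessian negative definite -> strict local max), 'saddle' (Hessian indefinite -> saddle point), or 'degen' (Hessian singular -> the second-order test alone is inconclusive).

Compute the Hessian H = grad^2 f:
  H = [[-2, 1], [1, 3]]
Verify stationarity: grad f(x*) = H x* + g = (0, 0).
Eigenvalues of H: -2.1926, 3.1926.
Eigenvalues have mixed signs, so H is indefinite -> x* is a saddle point.

saddle


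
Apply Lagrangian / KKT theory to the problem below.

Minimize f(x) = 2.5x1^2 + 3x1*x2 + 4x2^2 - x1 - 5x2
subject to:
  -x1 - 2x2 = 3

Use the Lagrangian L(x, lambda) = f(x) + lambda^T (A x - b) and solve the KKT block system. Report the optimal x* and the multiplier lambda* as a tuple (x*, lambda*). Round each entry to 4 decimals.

Form the Lagrangian:
  L(x, lambda) = (1/2) x^T Q x + c^T x + lambda^T (A x - b)
Stationarity (grad_x L = 0): Q x + c + A^T lambda = 0.
Primal feasibility: A x = b.

This gives the KKT block system:
  [ Q   A^T ] [ x     ]   [-c ]
  [ A    0  ] [ lambda ] = [ b ]

Solving the linear system:
  x*      = (-0.75, -1.125)
  lambda* = (-8.125)
  f(x*)   = 15.375

x* = (-0.75, -1.125), lambda* = (-8.125)


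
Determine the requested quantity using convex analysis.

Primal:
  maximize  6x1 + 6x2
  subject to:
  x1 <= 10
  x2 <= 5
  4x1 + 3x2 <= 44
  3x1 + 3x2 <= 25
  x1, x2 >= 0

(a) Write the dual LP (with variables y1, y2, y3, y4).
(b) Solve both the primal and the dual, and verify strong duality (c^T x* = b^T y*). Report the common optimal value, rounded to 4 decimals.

The standard primal-dual pair for 'max c^T x s.t. A x <= b, x >= 0' is:
  Dual:  min b^T y  s.t.  A^T y >= c,  y >= 0.

So the dual LP is:
  minimize  10y1 + 5y2 + 44y3 + 25y4
  subject to:
    y1 + 4y3 + 3y4 >= 6
    y2 + 3y3 + 3y4 >= 6
    y1, y2, y3, y4 >= 0

Solving the primal: x* = (8.3333, 0).
  primal value c^T x* = 50.
Solving the dual: y* = (0, 0, 0, 2).
  dual value b^T y* = 50.
Strong duality: c^T x* = b^T y*. Confirmed.

50


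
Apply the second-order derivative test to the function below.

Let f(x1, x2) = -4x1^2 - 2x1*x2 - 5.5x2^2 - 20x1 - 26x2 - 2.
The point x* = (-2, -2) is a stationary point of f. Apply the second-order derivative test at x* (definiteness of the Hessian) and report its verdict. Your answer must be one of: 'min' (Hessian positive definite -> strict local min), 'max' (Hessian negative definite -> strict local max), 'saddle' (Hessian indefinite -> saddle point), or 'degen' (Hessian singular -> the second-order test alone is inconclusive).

Compute the Hessian H = grad^2 f:
  H = [[-8, -2], [-2, -11]]
Verify stationarity: grad f(x*) = H x* + g = (0, 0).
Eigenvalues of H: -12, -7.
Both eigenvalues < 0, so H is negative definite -> x* is a strict local max.

max


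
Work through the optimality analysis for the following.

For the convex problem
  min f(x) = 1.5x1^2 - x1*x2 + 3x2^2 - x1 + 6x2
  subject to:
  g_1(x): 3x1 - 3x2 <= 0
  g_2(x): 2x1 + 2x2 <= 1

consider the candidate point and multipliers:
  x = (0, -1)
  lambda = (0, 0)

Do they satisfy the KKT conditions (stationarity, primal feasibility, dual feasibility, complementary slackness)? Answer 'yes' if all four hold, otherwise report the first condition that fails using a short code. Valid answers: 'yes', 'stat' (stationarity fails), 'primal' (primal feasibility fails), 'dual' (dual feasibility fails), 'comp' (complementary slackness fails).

Gradient of f: grad f(x) = Q x + c = (0, 0)
Constraint values g_i(x) = a_i^T x - b_i:
  g_1((0, -1)) = 3
  g_2((0, -1)) = -3
Stationarity residual: grad f(x) + sum_i lambda_i a_i = (0, 0)
  -> stationarity OK
Primal feasibility (all g_i <= 0): FAILS
Dual feasibility (all lambda_i >= 0): OK
Complementary slackness (lambda_i * g_i(x) = 0 for all i): OK

Verdict: the first failing condition is primal_feasibility -> primal.

primal


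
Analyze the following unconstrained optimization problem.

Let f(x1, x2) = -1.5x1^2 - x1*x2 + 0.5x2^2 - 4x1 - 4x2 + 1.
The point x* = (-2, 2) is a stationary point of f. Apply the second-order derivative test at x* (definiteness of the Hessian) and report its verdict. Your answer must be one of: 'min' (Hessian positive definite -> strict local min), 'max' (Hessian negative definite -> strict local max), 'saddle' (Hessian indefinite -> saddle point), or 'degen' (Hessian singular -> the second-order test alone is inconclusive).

Compute the Hessian H = grad^2 f:
  H = [[-3, -1], [-1, 1]]
Verify stationarity: grad f(x*) = H x* + g = (0, 0).
Eigenvalues of H: -3.2361, 1.2361.
Eigenvalues have mixed signs, so H is indefinite -> x* is a saddle point.

saddle


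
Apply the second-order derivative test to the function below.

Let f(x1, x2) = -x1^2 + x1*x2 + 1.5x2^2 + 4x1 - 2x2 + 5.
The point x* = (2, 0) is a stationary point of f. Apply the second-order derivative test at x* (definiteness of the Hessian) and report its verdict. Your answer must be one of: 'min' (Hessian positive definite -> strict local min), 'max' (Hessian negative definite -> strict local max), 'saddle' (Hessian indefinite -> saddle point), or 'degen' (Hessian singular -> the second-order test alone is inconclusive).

Compute the Hessian H = grad^2 f:
  H = [[-2, 1], [1, 3]]
Verify stationarity: grad f(x*) = H x* + g = (0, 0).
Eigenvalues of H: -2.1926, 3.1926.
Eigenvalues have mixed signs, so H is indefinite -> x* is a saddle point.

saddle


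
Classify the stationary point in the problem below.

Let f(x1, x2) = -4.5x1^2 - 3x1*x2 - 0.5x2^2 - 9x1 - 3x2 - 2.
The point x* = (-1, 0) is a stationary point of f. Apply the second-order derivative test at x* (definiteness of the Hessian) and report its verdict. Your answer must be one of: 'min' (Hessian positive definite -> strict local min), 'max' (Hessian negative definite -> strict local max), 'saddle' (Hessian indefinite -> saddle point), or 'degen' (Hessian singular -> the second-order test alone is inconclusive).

Compute the Hessian H = grad^2 f:
  H = [[-9, -3], [-3, -1]]
Verify stationarity: grad f(x*) = H x* + g = (0, 0).
Eigenvalues of H: -10, 0.
H has a zero eigenvalue (singular; negative semidefinite but not definite), so H is neither positive definite, negative definite, nor indefinite. The second-order test alone is inconclusive -> degen.
(Indeed, f is constant along the null direction of H through x*, so x* is not a strict local extremum.)

degen


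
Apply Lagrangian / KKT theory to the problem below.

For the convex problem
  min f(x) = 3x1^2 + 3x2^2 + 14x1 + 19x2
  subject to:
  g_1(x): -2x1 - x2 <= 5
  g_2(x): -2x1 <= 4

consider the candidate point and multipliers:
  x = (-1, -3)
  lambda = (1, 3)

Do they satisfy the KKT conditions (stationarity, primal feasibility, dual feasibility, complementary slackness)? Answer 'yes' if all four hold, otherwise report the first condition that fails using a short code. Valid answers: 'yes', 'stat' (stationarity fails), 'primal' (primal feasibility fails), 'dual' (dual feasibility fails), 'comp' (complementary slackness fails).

Gradient of f: grad f(x) = Q x + c = (8, 1)
Constraint values g_i(x) = a_i^T x - b_i:
  g_1((-1, -3)) = 0
  g_2((-1, -3)) = -2
Stationarity residual: grad f(x) + sum_i lambda_i a_i = (0, 0)
  -> stationarity OK
Primal feasibility (all g_i <= 0): OK
Dual feasibility (all lambda_i >= 0): OK
Complementary slackness (lambda_i * g_i(x) = 0 for all i): FAILS

Verdict: the first failing condition is complementary_slackness -> comp.

comp


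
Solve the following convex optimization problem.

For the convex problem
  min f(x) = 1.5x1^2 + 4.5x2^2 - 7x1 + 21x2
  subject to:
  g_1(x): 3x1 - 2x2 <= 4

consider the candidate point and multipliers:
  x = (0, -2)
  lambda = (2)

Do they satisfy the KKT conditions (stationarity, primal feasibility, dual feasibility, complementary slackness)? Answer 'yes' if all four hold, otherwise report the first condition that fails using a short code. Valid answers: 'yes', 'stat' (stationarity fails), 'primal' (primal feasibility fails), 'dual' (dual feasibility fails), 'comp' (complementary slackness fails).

Gradient of f: grad f(x) = Q x + c = (-7, 3)
Constraint values g_i(x) = a_i^T x - b_i:
  g_1((0, -2)) = 0
Stationarity residual: grad f(x) + sum_i lambda_i a_i = (-1, -1)
  -> stationarity FAILS
Primal feasibility (all g_i <= 0): OK
Dual feasibility (all lambda_i >= 0): OK
Complementary slackness (lambda_i * g_i(x) = 0 for all i): OK

Verdict: the first failing condition is stationarity -> stat.

stat


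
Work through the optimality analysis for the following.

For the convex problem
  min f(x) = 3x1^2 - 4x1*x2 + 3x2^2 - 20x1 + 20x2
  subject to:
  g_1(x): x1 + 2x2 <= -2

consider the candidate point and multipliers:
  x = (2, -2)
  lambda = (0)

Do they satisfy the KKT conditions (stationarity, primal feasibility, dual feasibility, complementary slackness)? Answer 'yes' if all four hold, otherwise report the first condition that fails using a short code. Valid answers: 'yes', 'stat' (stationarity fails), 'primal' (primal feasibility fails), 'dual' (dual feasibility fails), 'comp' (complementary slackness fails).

Gradient of f: grad f(x) = Q x + c = (0, 0)
Constraint values g_i(x) = a_i^T x - b_i:
  g_1((2, -2)) = 0
Stationarity residual: grad f(x) + sum_i lambda_i a_i = (0, 0)
  -> stationarity OK
Primal feasibility (all g_i <= 0): OK
Dual feasibility (all lambda_i >= 0): OK
Complementary slackness (lambda_i * g_i(x) = 0 for all i): OK

Verdict: yes, KKT holds.

yes


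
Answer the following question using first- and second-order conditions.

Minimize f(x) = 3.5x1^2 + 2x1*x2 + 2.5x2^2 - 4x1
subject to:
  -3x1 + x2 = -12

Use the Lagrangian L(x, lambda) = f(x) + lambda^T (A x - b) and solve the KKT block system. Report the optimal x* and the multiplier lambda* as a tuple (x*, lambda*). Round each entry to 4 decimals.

Form the Lagrangian:
  L(x, lambda) = (1/2) x^T Q x + c^T x + lambda^T (A x - b)
Stationarity (grad_x L = 0): Q x + c + A^T lambda = 0.
Primal feasibility: A x = b.

This gives the KKT block system:
  [ Q   A^T ] [ x     ]   [-c ]
  [ A    0  ] [ lambda ] = [ b ]

Solving the linear system:
  x*      = (3.25, -2.25)
  lambda* = (4.75)
  f(x*)   = 22

x* = (3.25, -2.25), lambda* = (4.75)


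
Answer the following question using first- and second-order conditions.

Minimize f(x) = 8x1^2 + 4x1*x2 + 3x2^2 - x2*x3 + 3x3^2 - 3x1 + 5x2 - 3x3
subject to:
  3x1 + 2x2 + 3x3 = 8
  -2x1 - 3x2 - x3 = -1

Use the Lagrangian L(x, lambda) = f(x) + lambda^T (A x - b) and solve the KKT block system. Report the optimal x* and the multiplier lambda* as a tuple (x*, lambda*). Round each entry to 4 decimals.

Form the Lagrangian:
  L(x, lambda) = (1/2) x^T Q x + c^T x + lambda^T (A x - b)
Stationarity (grad_x L = 0): Q x + c + A^T lambda = 0.
Primal feasibility: A x = b.

This gives the KKT block system:
  [ Q   A^T ] [ x     ]   [-c ]
  [ A    0  ] [ lambda ] = [ b ]

Solving the linear system:
  x*      = (1.0329, -1.157, 2.4051)
  lambda* = (-5.4253, -3.6886)
  f(x*)   = 11.8076

x* = (1.0329, -1.157, 2.4051), lambda* = (-5.4253, -3.6886)


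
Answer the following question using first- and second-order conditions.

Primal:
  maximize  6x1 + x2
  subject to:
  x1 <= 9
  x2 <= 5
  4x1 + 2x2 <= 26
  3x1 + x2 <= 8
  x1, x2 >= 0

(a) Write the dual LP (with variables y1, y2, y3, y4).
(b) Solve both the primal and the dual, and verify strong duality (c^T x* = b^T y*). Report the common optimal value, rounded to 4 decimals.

The standard primal-dual pair for 'max c^T x s.t. A x <= b, x >= 0' is:
  Dual:  min b^T y  s.t.  A^T y >= c,  y >= 0.

So the dual LP is:
  minimize  9y1 + 5y2 + 26y3 + 8y4
  subject to:
    y1 + 4y3 + 3y4 >= 6
    y2 + 2y3 + y4 >= 1
    y1, y2, y3, y4 >= 0

Solving the primal: x* = (2.6667, 0).
  primal value c^T x* = 16.
Solving the dual: y* = (0, 0, 0, 2).
  dual value b^T y* = 16.
Strong duality: c^T x* = b^T y*. Confirmed.

16


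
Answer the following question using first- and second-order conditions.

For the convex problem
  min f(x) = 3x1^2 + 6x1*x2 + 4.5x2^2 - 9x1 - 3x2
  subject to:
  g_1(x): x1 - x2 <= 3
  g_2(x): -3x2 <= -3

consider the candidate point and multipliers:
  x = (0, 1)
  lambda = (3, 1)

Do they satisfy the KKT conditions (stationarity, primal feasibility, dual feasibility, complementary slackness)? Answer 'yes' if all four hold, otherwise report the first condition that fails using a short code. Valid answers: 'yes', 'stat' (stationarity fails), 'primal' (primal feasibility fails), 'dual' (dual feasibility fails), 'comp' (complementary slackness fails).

Gradient of f: grad f(x) = Q x + c = (-3, 6)
Constraint values g_i(x) = a_i^T x - b_i:
  g_1((0, 1)) = -4
  g_2((0, 1)) = 0
Stationarity residual: grad f(x) + sum_i lambda_i a_i = (0, 0)
  -> stationarity OK
Primal feasibility (all g_i <= 0): OK
Dual feasibility (all lambda_i >= 0): OK
Complementary slackness (lambda_i * g_i(x) = 0 for all i): FAILS

Verdict: the first failing condition is complementary_slackness -> comp.

comp


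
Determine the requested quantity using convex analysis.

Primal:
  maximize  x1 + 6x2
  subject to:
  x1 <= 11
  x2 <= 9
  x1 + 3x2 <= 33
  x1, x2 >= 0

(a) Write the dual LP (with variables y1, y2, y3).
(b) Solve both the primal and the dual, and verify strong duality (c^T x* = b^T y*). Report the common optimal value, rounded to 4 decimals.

The standard primal-dual pair for 'max c^T x s.t. A x <= b, x >= 0' is:
  Dual:  min b^T y  s.t.  A^T y >= c,  y >= 0.

So the dual LP is:
  minimize  11y1 + 9y2 + 33y3
  subject to:
    y1 + y3 >= 1
    y2 + 3y3 >= 6
    y1, y2, y3 >= 0

Solving the primal: x* = (6, 9).
  primal value c^T x* = 60.
Solving the dual: y* = (0, 3, 1).
  dual value b^T y* = 60.
Strong duality: c^T x* = b^T y*. Confirmed.

60


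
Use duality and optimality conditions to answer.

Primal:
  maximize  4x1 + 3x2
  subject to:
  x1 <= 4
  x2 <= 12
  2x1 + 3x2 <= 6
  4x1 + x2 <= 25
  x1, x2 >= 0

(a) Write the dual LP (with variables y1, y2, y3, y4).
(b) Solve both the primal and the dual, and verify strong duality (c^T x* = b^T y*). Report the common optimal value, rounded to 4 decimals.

The standard primal-dual pair for 'max c^T x s.t. A x <= b, x >= 0' is:
  Dual:  min b^T y  s.t.  A^T y >= c,  y >= 0.

So the dual LP is:
  minimize  4y1 + 12y2 + 6y3 + 25y4
  subject to:
    y1 + 2y3 + 4y4 >= 4
    y2 + 3y3 + y4 >= 3
    y1, y2, y3, y4 >= 0

Solving the primal: x* = (3, 0).
  primal value c^T x* = 12.
Solving the dual: y* = (0, 0, 2, 0).
  dual value b^T y* = 12.
Strong duality: c^T x* = b^T y*. Confirmed.

12


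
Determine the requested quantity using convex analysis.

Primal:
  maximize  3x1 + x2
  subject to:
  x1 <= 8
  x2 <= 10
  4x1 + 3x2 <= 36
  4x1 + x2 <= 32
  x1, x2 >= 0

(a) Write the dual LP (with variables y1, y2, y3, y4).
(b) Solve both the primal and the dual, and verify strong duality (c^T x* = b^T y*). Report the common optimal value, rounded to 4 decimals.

The standard primal-dual pair for 'max c^T x s.t. A x <= b, x >= 0' is:
  Dual:  min b^T y  s.t.  A^T y >= c,  y >= 0.

So the dual LP is:
  minimize  8y1 + 10y2 + 36y3 + 32y4
  subject to:
    y1 + 4y3 + 4y4 >= 3
    y2 + 3y3 + y4 >= 1
    y1, y2, y3, y4 >= 0

Solving the primal: x* = (7.5, 2).
  primal value c^T x* = 24.5.
Solving the dual: y* = (0, 0, 0.125, 0.625).
  dual value b^T y* = 24.5.
Strong duality: c^T x* = b^T y*. Confirmed.

24.5


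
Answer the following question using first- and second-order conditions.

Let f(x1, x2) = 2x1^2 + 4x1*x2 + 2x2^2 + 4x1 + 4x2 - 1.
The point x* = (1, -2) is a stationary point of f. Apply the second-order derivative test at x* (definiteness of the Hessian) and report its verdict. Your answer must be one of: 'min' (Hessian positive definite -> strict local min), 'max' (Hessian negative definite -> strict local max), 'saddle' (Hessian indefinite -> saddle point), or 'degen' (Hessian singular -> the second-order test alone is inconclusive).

Compute the Hessian H = grad^2 f:
  H = [[4, 4], [4, 4]]
Verify stationarity: grad f(x*) = H x* + g = (0, 0).
Eigenvalues of H: 0, 8.
H has a zero eigenvalue (singular; positive semidefinite but not definite), so H is neither positive definite, negative definite, nor indefinite. The second-order test alone is inconclusive -> degen.
(Indeed, f is constant along the null direction of H through x*, so x* is not a strict local extremum.)

degen


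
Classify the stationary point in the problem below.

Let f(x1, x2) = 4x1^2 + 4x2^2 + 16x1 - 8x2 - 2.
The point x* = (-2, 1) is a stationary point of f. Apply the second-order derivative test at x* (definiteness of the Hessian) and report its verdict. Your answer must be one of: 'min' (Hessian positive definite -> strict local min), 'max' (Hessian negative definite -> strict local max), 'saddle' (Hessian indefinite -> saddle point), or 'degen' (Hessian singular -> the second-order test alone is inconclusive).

Compute the Hessian H = grad^2 f:
  H = [[8, 0], [0, 8]]
Verify stationarity: grad f(x*) = H x* + g = (0, 0).
Eigenvalues of H: 8, 8.
Both eigenvalues > 0, so H is positive definite -> x* is a strict local min.

min


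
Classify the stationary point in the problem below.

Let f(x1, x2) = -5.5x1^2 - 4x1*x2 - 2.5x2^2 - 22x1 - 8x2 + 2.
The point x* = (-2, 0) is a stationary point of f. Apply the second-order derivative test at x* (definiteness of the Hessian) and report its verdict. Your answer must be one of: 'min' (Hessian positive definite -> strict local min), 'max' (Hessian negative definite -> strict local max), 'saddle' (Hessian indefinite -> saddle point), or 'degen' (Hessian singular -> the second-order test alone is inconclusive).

Compute the Hessian H = grad^2 f:
  H = [[-11, -4], [-4, -5]]
Verify stationarity: grad f(x*) = H x* + g = (0, 0).
Eigenvalues of H: -13, -3.
Both eigenvalues < 0, so H is negative definite -> x* is a strict local max.

max


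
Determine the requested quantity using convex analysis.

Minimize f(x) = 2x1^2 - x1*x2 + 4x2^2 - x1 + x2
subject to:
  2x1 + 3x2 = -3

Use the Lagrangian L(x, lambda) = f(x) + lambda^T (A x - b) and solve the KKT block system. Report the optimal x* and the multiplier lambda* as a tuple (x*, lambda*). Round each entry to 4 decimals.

Form the Lagrangian:
  L(x, lambda) = (1/2) x^T Q x + c^T x + lambda^T (A x - b)
Stationarity (grad_x L = 0): Q x + c + A^T lambda = 0.
Primal feasibility: A x = b.

This gives the KKT block system:
  [ Q   A^T ] [ x     ]   [-c ]
  [ A    0  ] [ lambda ] = [ b ]

Solving the linear system:
  x*      = (-0.525, -0.65)
  lambda* = (1.225)
  f(x*)   = 1.775

x* = (-0.525, -0.65), lambda* = (1.225)


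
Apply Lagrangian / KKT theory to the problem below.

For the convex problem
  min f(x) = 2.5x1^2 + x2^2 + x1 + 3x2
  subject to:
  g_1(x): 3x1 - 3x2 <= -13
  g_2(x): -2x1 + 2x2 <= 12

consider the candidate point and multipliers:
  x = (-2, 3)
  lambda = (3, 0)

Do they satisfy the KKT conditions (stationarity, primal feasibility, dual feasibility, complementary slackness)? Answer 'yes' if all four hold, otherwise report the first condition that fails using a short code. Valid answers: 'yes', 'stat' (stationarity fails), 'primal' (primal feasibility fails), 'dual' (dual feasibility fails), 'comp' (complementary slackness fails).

Gradient of f: grad f(x) = Q x + c = (-9, 9)
Constraint values g_i(x) = a_i^T x - b_i:
  g_1((-2, 3)) = -2
  g_2((-2, 3)) = -2
Stationarity residual: grad f(x) + sum_i lambda_i a_i = (0, 0)
  -> stationarity OK
Primal feasibility (all g_i <= 0): OK
Dual feasibility (all lambda_i >= 0): OK
Complementary slackness (lambda_i * g_i(x) = 0 for all i): FAILS

Verdict: the first failing condition is complementary_slackness -> comp.

comp


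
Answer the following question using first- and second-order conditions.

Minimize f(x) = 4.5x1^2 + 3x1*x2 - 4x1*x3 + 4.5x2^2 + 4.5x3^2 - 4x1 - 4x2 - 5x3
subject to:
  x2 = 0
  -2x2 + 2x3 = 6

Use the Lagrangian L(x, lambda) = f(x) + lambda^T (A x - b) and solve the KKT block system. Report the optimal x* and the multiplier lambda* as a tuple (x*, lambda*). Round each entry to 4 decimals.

Form the Lagrangian:
  L(x, lambda) = (1/2) x^T Q x + c^T x + lambda^T (A x - b)
Stationarity (grad_x L = 0): Q x + c + A^T lambda = 0.
Primal feasibility: A x = b.

This gives the KKT block system:
  [ Q   A^T ] [ x     ]   [-c ]
  [ A    0  ] [ lambda ] = [ b ]

Solving the linear system:
  x*      = (1.7778, 0, 3)
  lambda* = (-16.2222, -7.4444)
  f(x*)   = 11.2778

x* = (1.7778, 0, 3), lambda* = (-16.2222, -7.4444)


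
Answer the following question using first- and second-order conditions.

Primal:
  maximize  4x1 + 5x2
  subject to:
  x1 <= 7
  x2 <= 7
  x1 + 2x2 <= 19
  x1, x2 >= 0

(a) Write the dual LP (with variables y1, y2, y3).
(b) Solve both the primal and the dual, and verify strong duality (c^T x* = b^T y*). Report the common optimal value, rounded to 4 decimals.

The standard primal-dual pair for 'max c^T x s.t. A x <= b, x >= 0' is:
  Dual:  min b^T y  s.t.  A^T y >= c,  y >= 0.

So the dual LP is:
  minimize  7y1 + 7y2 + 19y3
  subject to:
    y1 + y3 >= 4
    y2 + 2y3 >= 5
    y1, y2, y3 >= 0

Solving the primal: x* = (7, 6).
  primal value c^T x* = 58.
Solving the dual: y* = (1.5, 0, 2.5).
  dual value b^T y* = 58.
Strong duality: c^T x* = b^T y*. Confirmed.

58


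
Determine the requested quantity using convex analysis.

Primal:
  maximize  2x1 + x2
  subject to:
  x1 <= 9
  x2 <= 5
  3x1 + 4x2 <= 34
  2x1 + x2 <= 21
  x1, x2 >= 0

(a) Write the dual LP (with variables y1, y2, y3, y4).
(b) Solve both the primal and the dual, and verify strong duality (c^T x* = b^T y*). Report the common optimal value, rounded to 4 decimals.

The standard primal-dual pair for 'max c^T x s.t. A x <= b, x >= 0' is:
  Dual:  min b^T y  s.t.  A^T y >= c,  y >= 0.

So the dual LP is:
  minimize  9y1 + 5y2 + 34y3 + 21y4
  subject to:
    y1 + 3y3 + 2y4 >= 2
    y2 + 4y3 + y4 >= 1
    y1, y2, y3, y4 >= 0

Solving the primal: x* = (9, 1.75).
  primal value c^T x* = 19.75.
Solving the dual: y* = (1.25, 0, 0.25, 0).
  dual value b^T y* = 19.75.
Strong duality: c^T x* = b^T y*. Confirmed.

19.75


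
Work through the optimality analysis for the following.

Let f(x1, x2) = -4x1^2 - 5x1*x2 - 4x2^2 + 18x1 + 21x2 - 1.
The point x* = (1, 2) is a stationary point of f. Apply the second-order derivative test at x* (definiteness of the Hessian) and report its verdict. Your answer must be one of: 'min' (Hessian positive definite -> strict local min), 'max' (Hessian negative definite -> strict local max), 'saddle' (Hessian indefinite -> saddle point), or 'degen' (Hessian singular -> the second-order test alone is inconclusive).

Compute the Hessian H = grad^2 f:
  H = [[-8, -5], [-5, -8]]
Verify stationarity: grad f(x*) = H x* + g = (0, 0).
Eigenvalues of H: -13, -3.
Both eigenvalues < 0, so H is negative definite -> x* is a strict local max.

max


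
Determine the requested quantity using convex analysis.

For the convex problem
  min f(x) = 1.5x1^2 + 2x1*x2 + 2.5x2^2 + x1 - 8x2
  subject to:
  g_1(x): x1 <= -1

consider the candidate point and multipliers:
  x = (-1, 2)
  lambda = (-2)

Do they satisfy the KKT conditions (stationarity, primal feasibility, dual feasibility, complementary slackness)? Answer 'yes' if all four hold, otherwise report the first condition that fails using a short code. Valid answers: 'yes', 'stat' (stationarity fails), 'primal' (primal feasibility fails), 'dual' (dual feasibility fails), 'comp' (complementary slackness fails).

Gradient of f: grad f(x) = Q x + c = (2, 0)
Constraint values g_i(x) = a_i^T x - b_i:
  g_1((-1, 2)) = 0
Stationarity residual: grad f(x) + sum_i lambda_i a_i = (0, 0)
  -> stationarity OK
Primal feasibility (all g_i <= 0): OK
Dual feasibility (all lambda_i >= 0): FAILS
Complementary slackness (lambda_i * g_i(x) = 0 for all i): OK

Verdict: the first failing condition is dual_feasibility -> dual.

dual


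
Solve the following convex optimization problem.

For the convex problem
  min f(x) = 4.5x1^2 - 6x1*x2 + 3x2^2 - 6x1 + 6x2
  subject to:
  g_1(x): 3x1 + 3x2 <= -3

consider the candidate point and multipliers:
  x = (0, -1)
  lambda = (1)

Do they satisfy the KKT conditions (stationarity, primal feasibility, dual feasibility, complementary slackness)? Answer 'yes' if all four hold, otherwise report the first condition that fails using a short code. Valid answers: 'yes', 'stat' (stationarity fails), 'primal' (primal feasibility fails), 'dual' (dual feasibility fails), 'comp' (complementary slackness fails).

Gradient of f: grad f(x) = Q x + c = (0, 0)
Constraint values g_i(x) = a_i^T x - b_i:
  g_1((0, -1)) = 0
Stationarity residual: grad f(x) + sum_i lambda_i a_i = (3, 3)
  -> stationarity FAILS
Primal feasibility (all g_i <= 0): OK
Dual feasibility (all lambda_i >= 0): OK
Complementary slackness (lambda_i * g_i(x) = 0 for all i): OK

Verdict: the first failing condition is stationarity -> stat.

stat


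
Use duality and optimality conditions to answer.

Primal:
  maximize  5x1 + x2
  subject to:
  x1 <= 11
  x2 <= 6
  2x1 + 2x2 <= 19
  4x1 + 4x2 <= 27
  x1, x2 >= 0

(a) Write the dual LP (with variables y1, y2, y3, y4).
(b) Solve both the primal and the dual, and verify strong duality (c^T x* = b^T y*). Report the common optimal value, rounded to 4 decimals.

The standard primal-dual pair for 'max c^T x s.t. A x <= b, x >= 0' is:
  Dual:  min b^T y  s.t.  A^T y >= c,  y >= 0.

So the dual LP is:
  minimize  11y1 + 6y2 + 19y3 + 27y4
  subject to:
    y1 + 2y3 + 4y4 >= 5
    y2 + 2y3 + 4y4 >= 1
    y1, y2, y3, y4 >= 0

Solving the primal: x* = (6.75, 0).
  primal value c^T x* = 33.75.
Solving the dual: y* = (0, 0, 0, 1.25).
  dual value b^T y* = 33.75.
Strong duality: c^T x* = b^T y*. Confirmed.

33.75


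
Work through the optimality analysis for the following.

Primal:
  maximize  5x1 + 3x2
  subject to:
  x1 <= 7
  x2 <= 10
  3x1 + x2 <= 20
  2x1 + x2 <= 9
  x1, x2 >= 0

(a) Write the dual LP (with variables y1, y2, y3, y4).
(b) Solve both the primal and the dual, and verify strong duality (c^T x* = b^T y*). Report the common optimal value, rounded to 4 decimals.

The standard primal-dual pair for 'max c^T x s.t. A x <= b, x >= 0' is:
  Dual:  min b^T y  s.t.  A^T y >= c,  y >= 0.

So the dual LP is:
  minimize  7y1 + 10y2 + 20y3 + 9y4
  subject to:
    y1 + 3y3 + 2y4 >= 5
    y2 + y3 + y4 >= 3
    y1, y2, y3, y4 >= 0

Solving the primal: x* = (0, 9).
  primal value c^T x* = 27.
Solving the dual: y* = (0, 0, 0, 3).
  dual value b^T y* = 27.
Strong duality: c^T x* = b^T y*. Confirmed.

27


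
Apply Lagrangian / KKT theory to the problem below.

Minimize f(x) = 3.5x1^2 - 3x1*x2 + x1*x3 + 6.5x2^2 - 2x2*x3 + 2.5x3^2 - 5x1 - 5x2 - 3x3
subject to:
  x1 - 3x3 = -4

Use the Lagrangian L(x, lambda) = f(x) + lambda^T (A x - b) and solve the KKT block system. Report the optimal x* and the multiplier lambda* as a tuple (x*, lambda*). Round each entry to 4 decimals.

Form the Lagrangian:
  L(x, lambda) = (1/2) x^T Q x + c^T x + lambda^T (A x - b)
Stationarity (grad_x L = 0): Q x + c + A^T lambda = 0.
Primal feasibility: A x = b.

This gives the KKT block system:
  [ Q   A^T ] [ x     ]   [-c ]
  [ A    0  ] [ lambda ] = [ b ]

Solving the linear system:
  x*      = (0.6409, 0.7705, 1.547)
  lambda* = (1.2782)
  f(x*)   = -3.2925

x* = (0.6409, 0.7705, 1.547), lambda* = (1.2782)


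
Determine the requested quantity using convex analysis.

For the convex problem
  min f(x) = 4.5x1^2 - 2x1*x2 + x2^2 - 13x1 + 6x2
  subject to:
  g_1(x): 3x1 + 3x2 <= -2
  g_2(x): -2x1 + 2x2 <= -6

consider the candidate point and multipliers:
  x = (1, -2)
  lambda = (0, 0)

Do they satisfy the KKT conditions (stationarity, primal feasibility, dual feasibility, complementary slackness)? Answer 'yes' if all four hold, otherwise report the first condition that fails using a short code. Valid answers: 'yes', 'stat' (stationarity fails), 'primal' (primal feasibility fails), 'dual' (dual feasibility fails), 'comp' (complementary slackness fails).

Gradient of f: grad f(x) = Q x + c = (0, 0)
Constraint values g_i(x) = a_i^T x - b_i:
  g_1((1, -2)) = -1
  g_2((1, -2)) = 0
Stationarity residual: grad f(x) + sum_i lambda_i a_i = (0, 0)
  -> stationarity OK
Primal feasibility (all g_i <= 0): OK
Dual feasibility (all lambda_i >= 0): OK
Complementary slackness (lambda_i * g_i(x) = 0 for all i): OK

Verdict: yes, KKT holds.

yes


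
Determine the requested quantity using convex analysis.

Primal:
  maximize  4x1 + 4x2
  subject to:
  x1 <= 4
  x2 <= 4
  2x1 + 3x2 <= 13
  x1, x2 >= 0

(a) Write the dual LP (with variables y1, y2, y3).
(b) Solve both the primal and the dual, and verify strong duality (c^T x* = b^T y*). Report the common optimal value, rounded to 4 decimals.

The standard primal-dual pair for 'max c^T x s.t. A x <= b, x >= 0' is:
  Dual:  min b^T y  s.t.  A^T y >= c,  y >= 0.

So the dual LP is:
  minimize  4y1 + 4y2 + 13y3
  subject to:
    y1 + 2y3 >= 4
    y2 + 3y3 >= 4
    y1, y2, y3 >= 0

Solving the primal: x* = (4, 1.6667).
  primal value c^T x* = 22.6667.
Solving the dual: y* = (1.3333, 0, 1.3333).
  dual value b^T y* = 22.6667.
Strong duality: c^T x* = b^T y*. Confirmed.

22.6667


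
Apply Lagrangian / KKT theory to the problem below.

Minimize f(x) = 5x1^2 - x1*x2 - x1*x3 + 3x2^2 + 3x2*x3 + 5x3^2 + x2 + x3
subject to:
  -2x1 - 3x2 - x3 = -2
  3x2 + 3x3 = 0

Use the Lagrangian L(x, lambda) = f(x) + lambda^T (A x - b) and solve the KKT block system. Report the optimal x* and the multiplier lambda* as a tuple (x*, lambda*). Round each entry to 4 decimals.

Form the Lagrangian:
  L(x, lambda) = (1/2) x^T Q x + c^T x + lambda^T (A x - b)
Stationarity (grad_x L = 0): Q x + c + A^T lambda = 0.
Primal feasibility: A x = b.

This gives the KKT block system:
  [ Q   A^T ] [ x     ]   [-c ]
  [ A    0  ] [ lambda ] = [ b ]

Solving the linear system:
  x*      = (0.5, 0.5, -0.5)
  lambda* = (2.5, 1.8333)
  f(x*)   = 2.5

x* = (0.5, 0.5, -0.5), lambda* = (2.5, 1.8333)
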